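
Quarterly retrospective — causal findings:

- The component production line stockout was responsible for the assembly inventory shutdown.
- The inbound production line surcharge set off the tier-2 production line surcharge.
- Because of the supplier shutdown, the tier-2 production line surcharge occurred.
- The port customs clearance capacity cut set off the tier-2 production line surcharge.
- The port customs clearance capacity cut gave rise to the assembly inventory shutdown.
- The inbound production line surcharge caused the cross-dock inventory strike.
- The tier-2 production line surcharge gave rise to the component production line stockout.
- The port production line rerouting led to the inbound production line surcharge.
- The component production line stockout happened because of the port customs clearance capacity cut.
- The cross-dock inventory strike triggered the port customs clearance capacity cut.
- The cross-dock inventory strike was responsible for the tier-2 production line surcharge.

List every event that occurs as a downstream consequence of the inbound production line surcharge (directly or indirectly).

Direct effects: the cross-dock inventory strike, the tier-2 production line surcharge.
2 steps out: the port customs clearance capacity cut, the component production line stockout.
3 steps out: the assembly inventory shutdown.
Not reachable from it: the port production line rerouting, the supplier shutdown.

the assembly inventory shutdown, the component production line stockout, the cross-dock inventory strike, the port customs clearance capacity cut, the tier-2 production line surcharge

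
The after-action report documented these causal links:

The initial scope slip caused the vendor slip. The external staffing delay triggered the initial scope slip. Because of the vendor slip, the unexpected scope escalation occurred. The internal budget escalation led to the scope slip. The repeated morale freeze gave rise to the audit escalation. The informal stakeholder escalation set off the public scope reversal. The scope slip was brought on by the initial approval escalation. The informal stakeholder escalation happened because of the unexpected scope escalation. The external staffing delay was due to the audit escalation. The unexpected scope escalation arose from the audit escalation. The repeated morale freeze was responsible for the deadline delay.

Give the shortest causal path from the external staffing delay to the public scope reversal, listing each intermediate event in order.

the external staffing delay → the initial scope slip
the initial scope slip → the vendor slip
the vendor slip → the unexpected scope escalation
the unexpected scope escalation → the informal stakeholder escalation
the informal stakeholder escalation → the public scope reversal
Length: 5 steps.

the external staffing delay → the initial scope slip → the vendor slip → the unexpected scope escalation → the informal stakeholder escalation → the public scope reversal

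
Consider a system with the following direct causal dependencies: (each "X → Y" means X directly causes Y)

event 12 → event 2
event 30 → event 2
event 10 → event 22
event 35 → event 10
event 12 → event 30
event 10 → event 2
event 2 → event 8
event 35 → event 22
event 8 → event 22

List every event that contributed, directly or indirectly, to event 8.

Immediate cause of event 8: event 2.
Further upstream: event 35, event 12, event 30, event 10.

event 10, event 12, event 2, event 30, event 35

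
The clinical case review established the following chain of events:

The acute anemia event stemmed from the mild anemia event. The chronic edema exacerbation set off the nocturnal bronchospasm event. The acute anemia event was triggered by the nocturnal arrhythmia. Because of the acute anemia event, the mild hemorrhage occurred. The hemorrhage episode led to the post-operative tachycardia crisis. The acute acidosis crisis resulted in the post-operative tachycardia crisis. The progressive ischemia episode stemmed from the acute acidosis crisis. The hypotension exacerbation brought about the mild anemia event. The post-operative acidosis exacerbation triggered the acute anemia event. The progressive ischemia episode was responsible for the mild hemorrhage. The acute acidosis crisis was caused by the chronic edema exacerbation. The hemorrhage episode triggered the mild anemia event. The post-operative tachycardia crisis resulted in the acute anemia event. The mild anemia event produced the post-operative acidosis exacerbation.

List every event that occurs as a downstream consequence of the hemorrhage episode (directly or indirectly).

the acute anemia event, the mild anemia event, the mild hemorrhage, the post-operative acidosis exacerbation, the post-operative tachycardia crisis

Direct effects: the post-operative tachycardia crisis, the mild anemia event.
2 steps out: the post-operative acidosis exacerbation, the acute anemia event.
3 steps out: the mild hemorrhage.
Not reachable from it: the chronic edema exacerbation, the nocturnal bronchospasm event, the hypotension exacerbation, the acute acidosis crisis, the progressive ischemia episode, the nocturnal arrhythmia.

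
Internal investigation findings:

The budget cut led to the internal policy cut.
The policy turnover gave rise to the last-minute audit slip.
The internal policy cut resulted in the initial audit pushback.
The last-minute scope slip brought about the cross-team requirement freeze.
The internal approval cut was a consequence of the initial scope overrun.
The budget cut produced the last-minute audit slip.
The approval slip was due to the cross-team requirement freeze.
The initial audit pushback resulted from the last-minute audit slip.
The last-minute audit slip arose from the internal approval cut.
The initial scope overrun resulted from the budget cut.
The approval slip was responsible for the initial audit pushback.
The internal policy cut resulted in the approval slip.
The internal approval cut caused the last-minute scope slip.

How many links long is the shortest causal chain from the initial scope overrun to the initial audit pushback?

3

Shortest chain: the initial scope overrun → the internal approval cut → the last-minute audit slip → the initial audit pushback.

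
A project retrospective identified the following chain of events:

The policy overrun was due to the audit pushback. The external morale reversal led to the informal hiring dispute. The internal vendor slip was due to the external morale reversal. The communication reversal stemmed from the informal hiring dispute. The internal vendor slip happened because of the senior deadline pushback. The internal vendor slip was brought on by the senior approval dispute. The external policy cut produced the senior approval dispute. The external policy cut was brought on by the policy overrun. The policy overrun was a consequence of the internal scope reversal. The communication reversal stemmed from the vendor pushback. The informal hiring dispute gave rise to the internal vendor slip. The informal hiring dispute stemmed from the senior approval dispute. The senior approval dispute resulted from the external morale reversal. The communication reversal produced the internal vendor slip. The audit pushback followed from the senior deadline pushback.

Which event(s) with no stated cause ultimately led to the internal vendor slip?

Tracing upstream from the internal vendor slip: the internal vendor slip ← the senior deadline pushback.
A separate upstream branch: the internal vendor slip ← the senior approval dispute ← the external policy cut ← the policy overrun ← the internal scope reversal.
A separate upstream branch: the internal vendor slip ← the external morale reversal.
A separate upstream branch: the internal vendor slip ← the communication reversal ← the vendor pushback.
Each of those chain origins has no stated cause.

the external morale reversal, the internal scope reversal, the senior deadline pushback, the vendor pushback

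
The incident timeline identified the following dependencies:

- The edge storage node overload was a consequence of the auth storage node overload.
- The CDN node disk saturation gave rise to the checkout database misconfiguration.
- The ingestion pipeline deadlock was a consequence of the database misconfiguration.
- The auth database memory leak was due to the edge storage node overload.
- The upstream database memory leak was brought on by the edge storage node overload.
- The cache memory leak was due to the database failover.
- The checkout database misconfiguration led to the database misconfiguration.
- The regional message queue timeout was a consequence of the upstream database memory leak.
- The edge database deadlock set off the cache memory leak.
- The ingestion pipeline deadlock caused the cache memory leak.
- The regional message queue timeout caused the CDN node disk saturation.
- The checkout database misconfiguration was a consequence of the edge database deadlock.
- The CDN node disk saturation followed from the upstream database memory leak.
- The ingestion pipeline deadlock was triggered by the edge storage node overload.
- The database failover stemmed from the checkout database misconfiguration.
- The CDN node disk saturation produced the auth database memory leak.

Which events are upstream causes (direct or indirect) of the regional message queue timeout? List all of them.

Immediate cause of the regional message queue timeout: the upstream database memory leak.
Further upstream: the auth storage node overload, the edge storage node overload.

the auth storage node overload, the edge storage node overload, the upstream database memory leak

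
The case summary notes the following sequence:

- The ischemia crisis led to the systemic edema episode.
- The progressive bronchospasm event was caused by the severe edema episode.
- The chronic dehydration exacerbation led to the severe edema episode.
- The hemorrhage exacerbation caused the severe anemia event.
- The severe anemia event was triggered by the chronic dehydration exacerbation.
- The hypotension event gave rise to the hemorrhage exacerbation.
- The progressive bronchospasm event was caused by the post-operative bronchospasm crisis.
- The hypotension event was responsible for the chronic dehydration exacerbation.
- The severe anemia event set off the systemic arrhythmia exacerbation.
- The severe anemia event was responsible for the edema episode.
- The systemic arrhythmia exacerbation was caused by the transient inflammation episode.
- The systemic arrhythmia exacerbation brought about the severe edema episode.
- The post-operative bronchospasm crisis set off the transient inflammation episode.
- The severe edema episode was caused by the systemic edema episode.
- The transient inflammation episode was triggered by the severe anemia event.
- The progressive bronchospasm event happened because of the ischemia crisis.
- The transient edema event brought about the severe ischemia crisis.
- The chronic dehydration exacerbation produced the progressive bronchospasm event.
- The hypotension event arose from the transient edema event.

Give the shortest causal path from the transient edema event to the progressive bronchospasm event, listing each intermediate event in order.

the transient edema event → the hypotension event
the hypotension event → the chronic dehydration exacerbation
the chronic dehydration exacerbation → the progressive bronchospasm event
Length: 3 steps.

the transient edema event → the hypotension event → the chronic dehydration exacerbation → the progressive bronchospasm event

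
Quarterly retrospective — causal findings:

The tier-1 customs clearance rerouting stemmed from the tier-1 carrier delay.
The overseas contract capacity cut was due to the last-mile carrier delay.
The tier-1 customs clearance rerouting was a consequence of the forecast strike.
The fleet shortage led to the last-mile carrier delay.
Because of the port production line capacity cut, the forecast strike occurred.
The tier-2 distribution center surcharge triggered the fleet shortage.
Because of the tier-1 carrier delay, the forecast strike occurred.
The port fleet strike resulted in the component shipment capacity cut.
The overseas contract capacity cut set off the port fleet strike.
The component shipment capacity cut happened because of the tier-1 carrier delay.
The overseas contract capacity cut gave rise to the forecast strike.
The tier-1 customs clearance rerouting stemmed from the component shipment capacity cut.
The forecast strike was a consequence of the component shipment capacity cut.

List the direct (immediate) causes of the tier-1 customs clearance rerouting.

the component shipment capacity cut, the forecast strike, the tier-1 carrier delay

Upstream contributors include the port production line capacity cut, the tier-2 distribution center surcharge, the fleet shortage, the last-mile carrier delay, the overseas contract capacity cut, the port fleet strike, but only the component shipment capacity cut, the forecast strike, the tier-1 carrier delay feed directly into the tier-1 customs clearance rerouting.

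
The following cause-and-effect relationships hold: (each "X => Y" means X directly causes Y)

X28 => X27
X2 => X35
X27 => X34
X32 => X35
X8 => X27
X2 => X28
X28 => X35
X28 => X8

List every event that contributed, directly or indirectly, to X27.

X2, X28, X8

Immediate causes of X27: X28, X8.
Further upstream: X2.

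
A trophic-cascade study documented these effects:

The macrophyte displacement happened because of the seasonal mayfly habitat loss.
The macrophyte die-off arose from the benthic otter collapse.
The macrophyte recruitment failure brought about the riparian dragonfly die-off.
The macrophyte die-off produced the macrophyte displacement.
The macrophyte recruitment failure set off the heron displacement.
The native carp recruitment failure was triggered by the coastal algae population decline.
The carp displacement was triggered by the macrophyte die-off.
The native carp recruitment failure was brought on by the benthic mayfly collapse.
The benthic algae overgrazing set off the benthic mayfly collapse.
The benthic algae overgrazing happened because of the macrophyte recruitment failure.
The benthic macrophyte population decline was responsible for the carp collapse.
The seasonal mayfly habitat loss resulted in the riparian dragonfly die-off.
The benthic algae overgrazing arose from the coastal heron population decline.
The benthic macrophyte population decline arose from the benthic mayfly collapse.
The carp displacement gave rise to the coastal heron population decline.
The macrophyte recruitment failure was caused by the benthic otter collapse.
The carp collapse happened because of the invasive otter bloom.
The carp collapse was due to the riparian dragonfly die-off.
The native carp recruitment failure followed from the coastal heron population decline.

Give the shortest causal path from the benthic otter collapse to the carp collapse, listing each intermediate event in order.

the benthic otter collapse → the macrophyte recruitment failure → the riparian dragonfly die-off → the carp collapse

the benthic otter collapse → the macrophyte recruitment failure
the macrophyte recruitment failure → the riparian dragonfly die-off
the riparian dragonfly die-off → the carp collapse
Length: 3 steps.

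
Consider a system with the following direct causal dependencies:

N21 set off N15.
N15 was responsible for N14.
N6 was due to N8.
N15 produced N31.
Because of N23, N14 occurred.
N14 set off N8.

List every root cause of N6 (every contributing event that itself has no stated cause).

Tracing upstream from N6: N6 ← N8 ← N14 ← N15 ← N21.
A separate upstream branch: N6 ← N8 ← N14 ← N23.
Each of those chain origins has no stated cause.

N21, N23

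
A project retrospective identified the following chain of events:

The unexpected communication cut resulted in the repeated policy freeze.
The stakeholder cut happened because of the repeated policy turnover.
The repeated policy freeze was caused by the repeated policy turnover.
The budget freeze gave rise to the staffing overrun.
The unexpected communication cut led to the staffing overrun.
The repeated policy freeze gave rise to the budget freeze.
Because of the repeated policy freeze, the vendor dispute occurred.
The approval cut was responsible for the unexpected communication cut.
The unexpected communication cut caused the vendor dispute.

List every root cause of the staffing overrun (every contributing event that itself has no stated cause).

Tracing upstream from the staffing overrun: the staffing overrun ← the budget freeze ← the repeated policy freeze ← the repeated policy turnover.
A separate upstream branch: the staffing overrun ← the unexpected communication cut ← the approval cut.
Each of those chain origins has no stated cause.

the approval cut, the repeated policy turnover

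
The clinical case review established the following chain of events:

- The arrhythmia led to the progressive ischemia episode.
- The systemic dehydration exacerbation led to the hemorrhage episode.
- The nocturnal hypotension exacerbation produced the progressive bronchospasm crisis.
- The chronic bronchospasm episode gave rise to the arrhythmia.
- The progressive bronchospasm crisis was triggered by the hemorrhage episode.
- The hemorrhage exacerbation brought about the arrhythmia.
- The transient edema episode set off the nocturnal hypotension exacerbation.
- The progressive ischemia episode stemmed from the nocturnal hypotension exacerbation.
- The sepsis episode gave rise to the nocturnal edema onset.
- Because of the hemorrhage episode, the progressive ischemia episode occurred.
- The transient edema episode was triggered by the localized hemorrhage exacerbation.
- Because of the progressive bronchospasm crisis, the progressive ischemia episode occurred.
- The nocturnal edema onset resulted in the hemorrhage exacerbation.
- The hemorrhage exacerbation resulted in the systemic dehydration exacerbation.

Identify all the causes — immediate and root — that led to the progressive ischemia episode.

Immediate causes of the progressive ischemia episode: the hemorrhage episode, the arrhythmia, the nocturnal hypotension exacerbation, the progressive bronchospasm crisis.
Further upstream: the chronic bronchospasm episode, the localized hemorrhage exacerbation, the sepsis episode, the nocturnal edema onset, the hemorrhage exacerbation, the systemic dehydration exacerbation, the transient edema episode.

the arrhythmia, the chronic bronchospasm episode, the hemorrhage episode, the hemorrhage exacerbation, the localized hemorrhage exacerbation, the nocturnal edema onset, the nocturnal hypotension exacerbation, the progressive bronchospasm crisis, the sepsis episode, the systemic dehydration exacerbation, the transient edema episode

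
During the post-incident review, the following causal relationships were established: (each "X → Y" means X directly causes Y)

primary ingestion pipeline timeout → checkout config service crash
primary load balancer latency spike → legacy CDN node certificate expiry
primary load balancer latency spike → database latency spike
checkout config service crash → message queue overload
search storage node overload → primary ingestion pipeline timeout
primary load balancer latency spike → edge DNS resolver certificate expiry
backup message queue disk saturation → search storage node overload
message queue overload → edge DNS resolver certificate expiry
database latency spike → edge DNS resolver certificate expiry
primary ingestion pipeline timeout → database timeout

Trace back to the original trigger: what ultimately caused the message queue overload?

Tracing upstream from the message queue overload: the message queue overload ← the checkout config service crash ← the primary ingestion pipeline timeout ← the search storage node overload ← the backup message queue disk saturation.
The backup message queue disk saturation has no stated cause, so it is the root.

the backup message queue disk saturation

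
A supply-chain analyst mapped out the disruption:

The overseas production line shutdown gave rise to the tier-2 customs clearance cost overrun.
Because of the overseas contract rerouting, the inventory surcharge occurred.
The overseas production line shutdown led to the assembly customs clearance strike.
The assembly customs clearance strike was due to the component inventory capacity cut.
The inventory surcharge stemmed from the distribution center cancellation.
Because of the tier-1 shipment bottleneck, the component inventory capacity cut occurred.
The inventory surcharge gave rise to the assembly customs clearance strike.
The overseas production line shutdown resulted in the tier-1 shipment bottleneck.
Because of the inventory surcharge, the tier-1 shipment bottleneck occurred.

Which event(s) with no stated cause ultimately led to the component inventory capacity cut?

the distribution center cancellation, the overseas contract rerouting, the overseas production line shutdown

Tracing upstream from the component inventory capacity cut: the component inventory capacity cut ← the tier-1 shipment bottleneck ← the overseas production line shutdown.
A separate upstream branch: the component inventory capacity cut ← the tier-1 shipment bottleneck ← the inventory surcharge ← the overseas contract rerouting.
A separate upstream branch: the component inventory capacity cut ← the tier-1 shipment bottleneck ← the inventory surcharge ← the distribution center cancellation.
Each of those chain origins has no stated cause.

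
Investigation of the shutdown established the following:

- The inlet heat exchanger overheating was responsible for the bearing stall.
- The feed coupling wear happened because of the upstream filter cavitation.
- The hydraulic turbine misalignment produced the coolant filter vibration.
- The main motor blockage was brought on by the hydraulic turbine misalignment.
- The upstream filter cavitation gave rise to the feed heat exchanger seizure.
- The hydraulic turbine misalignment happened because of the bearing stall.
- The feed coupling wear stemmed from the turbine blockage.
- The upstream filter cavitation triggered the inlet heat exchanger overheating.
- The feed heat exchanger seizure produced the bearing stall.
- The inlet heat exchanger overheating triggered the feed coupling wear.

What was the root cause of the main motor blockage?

Tracing upstream from the main motor blockage: the main motor blockage ← the hydraulic turbine misalignment ← the bearing stall ← the feed heat exchanger seizure ← the upstream filter cavitation.
The upstream filter cavitation has no stated cause, so it is the root.

the upstream filter cavitation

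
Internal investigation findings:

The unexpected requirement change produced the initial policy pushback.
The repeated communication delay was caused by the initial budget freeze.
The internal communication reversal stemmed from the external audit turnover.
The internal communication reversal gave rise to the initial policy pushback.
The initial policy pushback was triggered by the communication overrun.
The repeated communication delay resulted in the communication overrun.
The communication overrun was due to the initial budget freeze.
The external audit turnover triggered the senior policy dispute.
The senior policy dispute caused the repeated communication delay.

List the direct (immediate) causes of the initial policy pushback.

Upstream contributors include the external audit turnover, the senior policy dispute, the initial budget freeze, the repeated communication delay, but only the communication overrun, the internal communication reversal, the unexpected requirement change feed directly into the initial policy pushback.

the communication overrun, the internal communication reversal, the unexpected requirement change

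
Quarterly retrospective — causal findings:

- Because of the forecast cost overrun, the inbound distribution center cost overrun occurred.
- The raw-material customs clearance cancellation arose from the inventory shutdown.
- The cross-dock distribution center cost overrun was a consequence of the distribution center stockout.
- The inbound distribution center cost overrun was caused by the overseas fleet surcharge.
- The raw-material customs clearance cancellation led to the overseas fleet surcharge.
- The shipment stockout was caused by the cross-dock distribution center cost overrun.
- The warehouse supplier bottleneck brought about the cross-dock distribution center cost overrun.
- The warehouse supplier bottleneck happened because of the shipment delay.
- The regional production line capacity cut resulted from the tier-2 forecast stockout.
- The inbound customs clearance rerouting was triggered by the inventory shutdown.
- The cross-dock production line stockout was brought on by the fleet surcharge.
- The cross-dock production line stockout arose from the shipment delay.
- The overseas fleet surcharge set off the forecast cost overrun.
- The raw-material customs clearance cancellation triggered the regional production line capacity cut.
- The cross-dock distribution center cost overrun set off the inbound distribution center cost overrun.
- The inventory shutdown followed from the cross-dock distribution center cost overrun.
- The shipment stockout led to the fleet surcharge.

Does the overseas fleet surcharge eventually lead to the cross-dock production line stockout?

The overseas fleet surcharge leads to the forecast cost overrun, the inbound distribution center cost overrun; the cross-dock production line stockout is not among them.

No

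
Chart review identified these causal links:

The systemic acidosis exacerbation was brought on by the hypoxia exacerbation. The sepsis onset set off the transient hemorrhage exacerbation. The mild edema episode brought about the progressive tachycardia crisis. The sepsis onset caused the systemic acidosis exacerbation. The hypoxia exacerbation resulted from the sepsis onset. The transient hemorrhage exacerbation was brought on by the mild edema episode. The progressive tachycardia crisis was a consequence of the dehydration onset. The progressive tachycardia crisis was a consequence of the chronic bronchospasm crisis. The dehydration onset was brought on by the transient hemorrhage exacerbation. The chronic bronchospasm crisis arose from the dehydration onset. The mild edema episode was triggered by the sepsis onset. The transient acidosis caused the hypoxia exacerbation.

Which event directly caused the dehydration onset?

the transient hemorrhage exacerbation

Upstream contributors include the sepsis onset, the mild edema episode, but only the transient hemorrhage exacerbation feeds directly into the dehydration onset.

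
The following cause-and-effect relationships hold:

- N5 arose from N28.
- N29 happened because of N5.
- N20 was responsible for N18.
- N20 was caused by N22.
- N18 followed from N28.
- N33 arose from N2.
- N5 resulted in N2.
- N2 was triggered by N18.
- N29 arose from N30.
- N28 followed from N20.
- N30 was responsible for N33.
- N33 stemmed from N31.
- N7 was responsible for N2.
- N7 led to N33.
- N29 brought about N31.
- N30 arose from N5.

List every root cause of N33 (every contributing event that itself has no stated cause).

N22, N7

Tracing upstream from N33: N33 ← N2 ← N18 ← N20 ← N22.
A separate upstream branch: N33 ← N7.
Each of those chain origins has no stated cause.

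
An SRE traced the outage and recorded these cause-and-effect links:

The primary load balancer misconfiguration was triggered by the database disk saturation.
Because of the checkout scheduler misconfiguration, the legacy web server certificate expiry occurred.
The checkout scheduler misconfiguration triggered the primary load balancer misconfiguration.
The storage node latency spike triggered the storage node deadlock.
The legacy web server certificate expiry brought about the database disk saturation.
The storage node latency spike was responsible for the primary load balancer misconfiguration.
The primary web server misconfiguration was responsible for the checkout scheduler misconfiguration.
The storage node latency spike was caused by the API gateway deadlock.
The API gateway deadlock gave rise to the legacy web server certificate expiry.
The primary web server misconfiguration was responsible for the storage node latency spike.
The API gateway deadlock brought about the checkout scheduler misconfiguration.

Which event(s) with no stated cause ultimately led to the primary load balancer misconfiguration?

the API gateway deadlock, the primary web server misconfiguration

Tracing upstream from the primary load balancer misconfiguration: the primary load balancer misconfiguration ← the checkout scheduler misconfiguration ← the API gateway deadlock.
A separate upstream branch: the primary load balancer misconfiguration ← the checkout scheduler misconfiguration ← the primary web server misconfiguration.
Each of those chain origins has no stated cause.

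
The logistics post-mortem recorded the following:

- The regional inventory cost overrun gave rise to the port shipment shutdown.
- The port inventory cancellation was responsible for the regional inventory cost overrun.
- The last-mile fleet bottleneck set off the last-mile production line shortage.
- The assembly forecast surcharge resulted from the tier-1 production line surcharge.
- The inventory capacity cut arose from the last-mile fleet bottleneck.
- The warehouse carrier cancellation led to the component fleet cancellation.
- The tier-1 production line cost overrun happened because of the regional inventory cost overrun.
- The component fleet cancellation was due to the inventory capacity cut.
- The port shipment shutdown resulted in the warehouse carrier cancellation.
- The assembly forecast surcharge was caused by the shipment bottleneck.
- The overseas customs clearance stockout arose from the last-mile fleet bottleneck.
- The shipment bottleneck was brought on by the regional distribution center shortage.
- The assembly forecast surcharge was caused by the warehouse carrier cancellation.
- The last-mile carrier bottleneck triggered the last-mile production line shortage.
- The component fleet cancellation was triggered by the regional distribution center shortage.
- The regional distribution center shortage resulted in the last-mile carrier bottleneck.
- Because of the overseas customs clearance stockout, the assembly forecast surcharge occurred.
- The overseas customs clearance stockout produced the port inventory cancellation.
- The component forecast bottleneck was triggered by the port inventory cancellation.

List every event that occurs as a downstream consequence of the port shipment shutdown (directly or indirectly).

the assembly forecast surcharge, the component fleet cancellation, the warehouse carrier cancellation

Direct effects: the warehouse carrier cancellation.
2 steps out: the component fleet cancellation, the assembly forecast surcharge.
Not reachable from it: the last-mile fleet bottleneck, the overseas customs clearance stockout, the port inventory cancellation, the regional inventory cost overrun, the tier-1 production line cost overrun, the component forecast bottleneck, the regional distribution center shortage, the inventory capacity cut, the last-mile carrier bottleneck, the shipment bottleneck, the last-mile production line shortage, the tier-1 production line surcharge.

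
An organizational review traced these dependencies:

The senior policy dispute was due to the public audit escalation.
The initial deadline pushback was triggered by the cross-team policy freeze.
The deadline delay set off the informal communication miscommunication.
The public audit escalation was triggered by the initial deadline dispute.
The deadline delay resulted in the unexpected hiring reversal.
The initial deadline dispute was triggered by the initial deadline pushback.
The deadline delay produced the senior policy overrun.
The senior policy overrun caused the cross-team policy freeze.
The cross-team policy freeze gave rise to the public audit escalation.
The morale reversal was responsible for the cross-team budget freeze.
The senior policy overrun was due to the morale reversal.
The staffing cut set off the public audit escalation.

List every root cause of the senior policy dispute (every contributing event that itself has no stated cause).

the deadline delay, the morale reversal, the staffing cut

Tracing upstream from the senior policy dispute: the senior policy dispute ← the public audit escalation ← the cross-team policy freeze ← the senior policy overrun ← the deadline delay.
A separate upstream branch: the senior policy dispute ← the public audit escalation ← the cross-team policy freeze ← the senior policy overrun ← the morale reversal.
A separate upstream branch: the senior policy dispute ← the public audit escalation ← the staffing cut.
Each of those chain origins has no stated cause.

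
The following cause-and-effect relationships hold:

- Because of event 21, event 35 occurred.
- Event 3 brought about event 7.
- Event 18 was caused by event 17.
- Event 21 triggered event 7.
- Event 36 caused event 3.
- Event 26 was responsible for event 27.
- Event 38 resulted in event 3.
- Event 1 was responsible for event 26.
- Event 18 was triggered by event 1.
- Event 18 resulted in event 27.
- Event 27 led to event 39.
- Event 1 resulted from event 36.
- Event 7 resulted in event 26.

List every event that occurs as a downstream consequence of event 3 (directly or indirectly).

Direct effects: event 7.
2 steps out: event 26.
3 steps out: event 27.
4 steps out: event 39.
Not reachable from it: event 21, event 36, event 17, event 38, event 1, event 18, event 35.

event 26, event 27, event 39, event 7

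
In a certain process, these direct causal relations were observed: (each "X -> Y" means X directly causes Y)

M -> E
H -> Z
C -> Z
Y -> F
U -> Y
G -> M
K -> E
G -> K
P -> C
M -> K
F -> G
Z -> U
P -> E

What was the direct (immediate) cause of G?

Upstream contributors include P, C, Z, U, Y, H, but only F feeds directly into G.

F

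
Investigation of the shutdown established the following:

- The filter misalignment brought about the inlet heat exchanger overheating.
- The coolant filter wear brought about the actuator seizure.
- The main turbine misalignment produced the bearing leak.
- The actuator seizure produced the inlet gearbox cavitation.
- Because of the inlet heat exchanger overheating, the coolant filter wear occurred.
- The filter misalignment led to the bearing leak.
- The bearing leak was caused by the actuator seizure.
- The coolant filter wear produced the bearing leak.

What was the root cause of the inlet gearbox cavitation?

Tracing upstream from the inlet gearbox cavitation: the inlet gearbox cavitation ← the actuator seizure ← the coolant filter wear ← the inlet heat exchanger overheating ← the filter misalignment.
The filter misalignment has no stated cause, so it is the root.

the filter misalignment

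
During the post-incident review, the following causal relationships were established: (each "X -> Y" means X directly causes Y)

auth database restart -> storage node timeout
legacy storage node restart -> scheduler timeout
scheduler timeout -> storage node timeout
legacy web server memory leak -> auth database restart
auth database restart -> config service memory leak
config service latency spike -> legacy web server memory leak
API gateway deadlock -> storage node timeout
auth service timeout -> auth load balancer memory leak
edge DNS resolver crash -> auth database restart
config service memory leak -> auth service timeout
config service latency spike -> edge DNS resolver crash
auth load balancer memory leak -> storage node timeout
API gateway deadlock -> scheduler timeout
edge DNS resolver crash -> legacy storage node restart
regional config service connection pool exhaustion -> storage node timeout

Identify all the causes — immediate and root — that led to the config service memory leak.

the auth database restart, the config service latency spike, the edge DNS resolver crash, the legacy web server memory leak

Immediate cause of the config service memory leak: the auth database restart.
Further upstream: the config service latency spike, the edge DNS resolver crash, the legacy web server memory leak.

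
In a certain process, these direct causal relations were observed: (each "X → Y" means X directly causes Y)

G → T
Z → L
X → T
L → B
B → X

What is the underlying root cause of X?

Tracing upstream from X: X ← B ← L ← Z.
Z has no stated cause, so it is the root.

Z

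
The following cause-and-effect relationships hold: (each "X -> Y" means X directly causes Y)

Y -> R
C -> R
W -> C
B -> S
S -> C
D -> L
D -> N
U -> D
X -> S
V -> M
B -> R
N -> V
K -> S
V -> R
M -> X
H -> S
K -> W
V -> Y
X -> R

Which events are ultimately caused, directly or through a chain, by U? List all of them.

Direct effects: D.
2 steps out: N, L.
3 steps out: V.
4 steps out: M, Y, R.
5 steps out: X.
6 steps out: S.
7 steps out: C.
Not reachable from it: H, B, K, W.

C, D, L, M, N, R, S, V, X, Y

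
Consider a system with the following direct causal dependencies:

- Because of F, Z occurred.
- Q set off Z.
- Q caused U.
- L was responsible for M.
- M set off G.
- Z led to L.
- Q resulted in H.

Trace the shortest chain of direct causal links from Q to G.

Q → Z → L → M → G

Q → Z
Z → L
L → M
M → G
Length: 4 steps.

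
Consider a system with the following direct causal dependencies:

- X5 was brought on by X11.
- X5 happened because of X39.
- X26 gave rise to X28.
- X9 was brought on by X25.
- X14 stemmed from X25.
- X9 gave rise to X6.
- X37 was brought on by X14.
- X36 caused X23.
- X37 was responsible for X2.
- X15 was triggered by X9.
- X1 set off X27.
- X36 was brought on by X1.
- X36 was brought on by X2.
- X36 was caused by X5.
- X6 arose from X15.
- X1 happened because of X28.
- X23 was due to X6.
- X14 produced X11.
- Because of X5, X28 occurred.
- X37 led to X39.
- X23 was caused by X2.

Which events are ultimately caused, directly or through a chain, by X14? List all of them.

Direct effects: X37, X11.
2 steps out: X2, X39, X5.
3 steps out: X28, X36, X23.
4 steps out: X1.
5 steps out: X27.
Not reachable from it: X25, X9, X15, X6, X26.

X1, X11, X2, X23, X27, X28, X36, X37, X39, X5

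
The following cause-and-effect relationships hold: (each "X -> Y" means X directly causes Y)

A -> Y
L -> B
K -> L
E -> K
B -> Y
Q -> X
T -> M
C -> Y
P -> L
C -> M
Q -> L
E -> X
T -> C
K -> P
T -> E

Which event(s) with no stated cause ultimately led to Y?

Tracing upstream from Y: Y ← C ← T.
A separate upstream branch: Y ← B ← L ← Q.
A separate upstream branch: Y ← A.
Each of those chain origins has no stated cause.

A, Q, T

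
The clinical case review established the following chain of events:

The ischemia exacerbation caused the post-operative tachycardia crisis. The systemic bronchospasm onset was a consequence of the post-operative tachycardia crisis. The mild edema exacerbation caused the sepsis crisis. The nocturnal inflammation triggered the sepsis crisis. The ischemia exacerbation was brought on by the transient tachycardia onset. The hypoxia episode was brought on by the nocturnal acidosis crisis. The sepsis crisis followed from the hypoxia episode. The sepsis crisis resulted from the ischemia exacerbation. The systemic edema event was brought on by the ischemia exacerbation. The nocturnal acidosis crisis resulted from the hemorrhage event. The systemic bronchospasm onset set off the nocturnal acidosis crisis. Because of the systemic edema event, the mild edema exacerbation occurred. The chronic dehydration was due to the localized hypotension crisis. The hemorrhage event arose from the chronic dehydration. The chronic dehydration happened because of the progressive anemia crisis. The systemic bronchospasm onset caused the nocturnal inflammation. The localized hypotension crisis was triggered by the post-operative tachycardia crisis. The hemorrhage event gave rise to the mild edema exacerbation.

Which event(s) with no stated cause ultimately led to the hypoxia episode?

Tracing upstream from the hypoxia episode: the hypoxia episode ← the nocturnal acidosis crisis ← the systemic bronchospasm onset ← the post-operative tachycardia crisis ← the ischemia exacerbation ← the transient tachycardia onset.
A separate upstream branch: the hypoxia episode ← the nocturnal acidosis crisis ← the hemorrhage event ← the chronic dehydration ← the progressive anemia crisis.
Each of those chain origins has no stated cause.

the progressive anemia crisis, the transient tachycardia onset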